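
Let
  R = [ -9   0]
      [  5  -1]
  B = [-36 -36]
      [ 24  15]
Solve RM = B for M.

M = [[4, 4], [-4, 5]]

Since R multiplies M on the left, M = R⁻¹B.
det R = 9; the adjugate gives R⁻¹ = [[-1/9, 0], [-5/9, -1]].
M = R⁻¹B = [[-1/9, 0], [-5/9, -1]] · [[-36, -36], [24, 15]] = [[4, 4], [-4, 5]].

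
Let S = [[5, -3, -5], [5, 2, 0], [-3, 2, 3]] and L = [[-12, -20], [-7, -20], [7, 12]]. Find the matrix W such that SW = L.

Left-multiplying both sides by S⁻¹ gives W = S⁻¹L.
det S = -5, so S⁻¹ = [[-6/5, 1/5, -2], [3, 0, 5], [-16/5, 1/5, -5]].
W = S⁻¹L = [[-6/5, 1/5, -2], [3, 0, 5], [-16/5, 1/5, -5]] · [[-12, -20], [-7, -20], [7, 12]] = [[-1, -4], [-1, 0], [2, 0]].

W = [[-1, -4], [-1, 0], [2, 0]]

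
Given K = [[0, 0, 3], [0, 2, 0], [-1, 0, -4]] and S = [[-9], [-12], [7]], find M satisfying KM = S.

M = [[5], [-6], [-3]]

Left-multiplying both sides by K⁻¹ gives M = K⁻¹S.
det K = 6; the adjugate gives K⁻¹ = [[-4/3, 0, -1], [0, 1/2, 0], [1/3, 0, 0]].
M = K⁻¹S = [[-4/3, 0, -1], [0, 1/2, 0], [1/3, 0, 0]] · [[-9], [-12], [7]] = [[5], [-6], [-3]].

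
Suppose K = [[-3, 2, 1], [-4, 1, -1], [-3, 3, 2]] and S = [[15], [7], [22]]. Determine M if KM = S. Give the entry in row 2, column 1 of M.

5

Since K multiplies M on the left, M = K⁻¹S.
det K = -2; the adjugate gives K⁻¹ = [[-5/2, 1/2, 3/2], [-11/2, 3/2, 7/2], [9/2, -3/2, -5/2]].
M = K⁻¹S = [[-5/2, 1/2, 3/2], [-11/2, 3/2, 7/2], [9/2, -3/2, -5/2]] · [[15], [7], [22]] = [[-1], [5], [2]].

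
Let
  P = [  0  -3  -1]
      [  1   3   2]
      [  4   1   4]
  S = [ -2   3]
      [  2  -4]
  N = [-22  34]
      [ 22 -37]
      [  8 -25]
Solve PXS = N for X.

X = P⁻¹NS⁻¹ (apply P⁻¹ on the left and S⁻¹ on the right).
P has determinant -1; P⁻¹ = [[-10, -11, 3], [-4, -4, 1], [11, 12, -3]].
det S = 2; the adjugate gives S⁻¹ = [[-2, -3/2], [-1, -1]].
P⁻¹N = [[2, -8], [8, -13], [-2, 5]].
X = (P⁻¹N)S⁻¹ = [[4, 5], [-3, 1], [-1, -2]].

X = [[4, 5], [-3, 1], [-1, -2]]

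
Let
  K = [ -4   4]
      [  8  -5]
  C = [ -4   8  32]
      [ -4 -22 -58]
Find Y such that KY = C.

Y = [[-3, -4, -6], [-4, -2, 2]]

Left-multiplying both sides by K⁻¹ gives Y = K⁻¹C.
det K = -12; the adjugate gives K⁻¹ = [[5/12, 1/3], [2/3, 1/3]].
Y = K⁻¹C = [[5/12, 1/3], [2/3, 1/3]] · [[-4, 8, 32], [-4, -22, -58]] = [[-3, -4, -6], [-4, -2, 2]].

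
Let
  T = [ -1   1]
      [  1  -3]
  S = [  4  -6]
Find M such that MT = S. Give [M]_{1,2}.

1

Right-multiplying both sides by T⁻¹ gives M = ST⁻¹.
det T = 2, so T⁻¹ = [[-3/2, -1/2], [-1/2, -1/2]].
M = ST⁻¹ = [[4, -6]] · [[-3/2, -1/2], [-1/2, -1/2]] = [[-3, 1]].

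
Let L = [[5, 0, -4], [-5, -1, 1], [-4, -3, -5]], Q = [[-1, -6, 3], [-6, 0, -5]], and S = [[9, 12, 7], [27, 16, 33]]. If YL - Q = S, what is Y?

YL = S + Q = [[8, 6, 10], [21, 16, 28]].
Since L sits to the right of Y, Y = (S + Q)L⁻¹.
L has determinant -4; L⁻¹ = [[-2, -3, 1], [29/4, 41/4, -15/4], [-11/4, -15/4, 5/4]].
Y = (S + Q)L⁻¹ = [[0, 0, -2], [-3, -4, -4]].

Y = [[0, 0, -2], [-3, -4, -4]]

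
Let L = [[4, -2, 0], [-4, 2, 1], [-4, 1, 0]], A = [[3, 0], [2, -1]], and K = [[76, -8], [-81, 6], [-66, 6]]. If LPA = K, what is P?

Isolating P: multiply by L⁻¹ from the left and A⁻¹ from the right, so P = L⁻¹KA⁻¹.
det L = 4; the adjugate gives L⁻¹ = [[-1/4, 0, -1/2], [-1, 0, -1], [1, 1, 0]].
A has determinant -3; A⁻¹ = [[1/3, 0], [2/3, -1]].
L⁻¹K = [[14, -1], [-10, 2], [-5, -2]].
P = (L⁻¹K)A⁻¹ = [[4, 1], [-2, -2], [-3, 2]].

P = [[4, 1], [-2, -2], [-3, 2]]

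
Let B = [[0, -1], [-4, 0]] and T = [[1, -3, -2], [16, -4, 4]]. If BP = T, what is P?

P = [[-4, 1, -1], [-1, 3, 2]]

B is on the left of P, so left-multiply by B⁻¹: P = B⁻¹T.
det B = -4, so B⁻¹ = [[0, -1/4], [-1, 0]].
P = B⁻¹T = [[0, -1/4], [-1, 0]] · [[1, -3, -2], [16, -4, 4]] = [[-4, 1, -1], [-1, 3, 2]].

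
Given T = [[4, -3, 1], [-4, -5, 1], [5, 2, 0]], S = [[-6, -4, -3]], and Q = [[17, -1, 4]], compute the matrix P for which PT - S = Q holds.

P = [[5, -4, -5]]

PT = Q + S = [[11, -5, 1]].
Since T sits to the right of P, P = (Q + S)T⁻¹.
det T = -6; the adjugate gives T⁻¹ = [[1/3, -1/3, -1/3], [-5/6, 5/6, 4/3], [-17/6, 23/6, 16/3]].
P = (Q + S)T⁻¹ = [[5, -4, -5]].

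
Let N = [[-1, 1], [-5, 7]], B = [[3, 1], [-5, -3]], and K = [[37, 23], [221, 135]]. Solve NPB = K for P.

P = [[2, 5], [1, -3]]

Isolating P: multiply by N⁻¹ from the left and B⁻¹ from the right, so P = N⁻¹KB⁻¹.
det N = -2; the adjugate gives N⁻¹ = [[-7/2, 1/2], [-5/2, 1/2]].
det B = -4, so B⁻¹ = [[3/4, 1/4], [-5/4, -3/4]].
N⁻¹K = [[-19, -13], [18, 10]].
P = (N⁻¹K)B⁻¹ = [[2, 5], [1, -3]].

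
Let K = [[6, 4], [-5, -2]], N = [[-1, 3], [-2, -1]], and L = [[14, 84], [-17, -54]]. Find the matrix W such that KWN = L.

Isolating W: multiply by K⁻¹ from the left and N⁻¹ from the right, so W = K⁻¹LN⁻¹.
det K = 8; the adjugate gives K⁻¹ = [[-1/4, -1/2], [5/8, 3/4]].
det N = 7, so N⁻¹ = [[-1/7, -3/7], [2/7, -1/7]].
K⁻¹L = [[5, 6], [-4, 12]].
W = (K⁻¹L)N⁻¹ = [[1, -3], [4, 0]].

W = [[1, -3], [4, 0]]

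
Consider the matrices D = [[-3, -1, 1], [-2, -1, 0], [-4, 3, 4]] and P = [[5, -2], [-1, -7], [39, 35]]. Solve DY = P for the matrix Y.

Left-multiplying both sides by D⁻¹ gives Y = D⁻¹P.
det D = -6; the adjugate gives D⁻¹ = [[2/3, -7/6, -1/6], [-4/3, 4/3, 1/3], [5/3, -13/6, -1/6]].
Y = D⁻¹P = [[2/3, -7/6, -1/6], [-4/3, 4/3, 1/3], [5/3, -13/6, -1/6]] · [[5, -2], [-1, -7], [39, 35]] = [[-2, 1], [5, 5], [4, 6]].

Y = [[-2, 1], [5, 5], [4, 6]]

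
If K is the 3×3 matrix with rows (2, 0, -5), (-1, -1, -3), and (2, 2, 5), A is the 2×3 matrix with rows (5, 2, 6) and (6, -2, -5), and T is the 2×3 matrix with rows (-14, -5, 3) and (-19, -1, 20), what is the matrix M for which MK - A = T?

M = [[-3, -3, -3], [-5, 5, 1]]

MK = T + A = [[-9, -3, 9], [-13, -3, 15]].
Right-multiplying both sides by K⁻¹ gives M = (T + A)K⁻¹.
det K = 2, so K⁻¹ = [[1/2, -5, -5/2], [-1/2, 10, 11/2], [0, -2, -1]].
M = (T + A)K⁻¹ = [[-3, -3, -3], [-5, 5, 1]].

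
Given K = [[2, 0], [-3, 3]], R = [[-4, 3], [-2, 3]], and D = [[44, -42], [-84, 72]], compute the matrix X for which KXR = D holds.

X = K⁻¹DR⁻¹ (apply K⁻¹ on the left and R⁻¹ on the right).
K has determinant 6; K⁻¹ = [[1/2, 0], [1/2, 1/3]].
det R = -6, so R⁻¹ = [[-1/2, 1/2], [-1/3, 2/3]].
K⁻¹D = [[22, -21], [-6, 3]].
X = (K⁻¹D)R⁻¹ = [[-4, -3], [2, -1]].

X = [[-4, -3], [2, -1]]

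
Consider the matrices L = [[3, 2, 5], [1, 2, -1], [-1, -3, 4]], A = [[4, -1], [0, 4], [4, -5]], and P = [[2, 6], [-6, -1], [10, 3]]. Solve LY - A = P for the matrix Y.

Y = [[0, -5], [-2, 5], [2, 2]]

LY = P + A = [[6, 5], [-6, 3], [14, -2]].
Since L multiplies Y on the left, Y = L⁻¹(P + A).
det L = 4; the adjugate gives L⁻¹ = [[5/4, -23/4, -3], [-3/4, 17/4, 2], [-1/4, 7/4, 1]].
Y = L⁻¹(P + A) = [[0, -5], [-2, 5], [2, 2]].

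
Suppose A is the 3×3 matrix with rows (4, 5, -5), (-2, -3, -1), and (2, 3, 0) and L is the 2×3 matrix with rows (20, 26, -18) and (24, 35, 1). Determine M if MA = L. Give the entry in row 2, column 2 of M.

-6

Since A sits to the right of M, M = LA⁻¹.
det A = 2; the adjugate gives A⁻¹ = [[3/2, -15/2, -10], [-1, 5, 7], [0, -1, -1]].
M = LA⁻¹ = [[20, 26, -18], [24, 35, 1]] · [[3/2, -15/2, -10], [-1, 5, 7], [0, -1, -1]] = [[4, -2, 0], [1, -6, 4]].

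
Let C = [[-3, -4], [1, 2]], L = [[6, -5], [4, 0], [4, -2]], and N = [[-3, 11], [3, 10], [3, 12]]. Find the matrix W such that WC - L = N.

W = [[0, 3], [-2, 1], [-2, 1]]

WC = N + L = [[3, 6], [7, 10], [7, 10]].
Right-multiplying both sides by C⁻¹ gives W = (N + L)C⁻¹.
det C = -2; the adjugate gives C⁻¹ = [[-1, -2], [1/2, 3/2]].
W = (N + L)C⁻¹ = [[0, 3], [-2, 1], [-2, 1]].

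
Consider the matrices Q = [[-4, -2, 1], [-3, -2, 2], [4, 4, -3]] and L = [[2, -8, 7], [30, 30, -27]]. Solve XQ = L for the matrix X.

Right-multiplying both sides by Q⁻¹ gives X = LQ⁻¹.
det Q = 6; the adjugate gives Q⁻¹ = [[-1/3, -1/3, -1/3], [-1/6, 4/3, 5/6], [-2/3, 4/3, 1/3]].
X = LQ⁻¹ = [[2, -8, 7], [30, 30, -27]] · [[-1/3, -1/3, -1/3], [-1/6, 4/3, 5/6], [-2/3, 4/3, 1/3]] = [[-4, -2, -5], [3, -6, 6]].

X = [[-4, -2, -5], [3, -6, 6]]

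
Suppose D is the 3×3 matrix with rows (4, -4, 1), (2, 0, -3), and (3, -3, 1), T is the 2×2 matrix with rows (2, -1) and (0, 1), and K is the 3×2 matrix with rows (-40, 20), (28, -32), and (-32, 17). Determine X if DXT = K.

X = [[1, -3], [5, -2], [-4, 4]]

X = D⁻¹KT⁻¹ (apply D⁻¹ on the left and T⁻¹ on the right).
det D = 2, so D⁻¹ = [[-9/2, 1/2, 6], [-11/2, 1/2, 7], [-3, 0, 4]].
det T = 2; the adjugate gives T⁻¹ = [[1/2, 1/2], [0, 1]].
D⁻¹K = [[2, -4], [10, -7], [-8, 8]].
X = (D⁻¹K)T⁻¹ = [[1, -3], [5, -2], [-4, 4]].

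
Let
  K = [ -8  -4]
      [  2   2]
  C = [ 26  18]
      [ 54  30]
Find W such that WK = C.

W = [[-2, 5], [-6, 3]]

K is on the right of W, so right-multiply by K⁻¹: W = CK⁻¹.
det K = -8, so K⁻¹ = [[-1/4, -1/2], [1/4, 1]].
W = CK⁻¹ = [[26, 18], [54, 30]] · [[-1/4, -1/2], [1/4, 1]] = [[-2, 5], [-6, 3]].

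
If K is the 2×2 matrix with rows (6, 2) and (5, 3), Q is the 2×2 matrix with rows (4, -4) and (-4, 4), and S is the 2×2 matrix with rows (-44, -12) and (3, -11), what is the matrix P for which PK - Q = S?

P = [[-5, -2], [4, -5]]

PK = S + Q = [[-40, -16], [-1, -7]].
K is on the right of P, so right-multiply by K⁻¹: P = (S + Q)K⁻¹.
det K = 8, so K⁻¹ = [[3/8, -1/4], [-5/8, 3/4]].
P = (S + Q)K⁻¹ = [[-5, -2], [4, -5]].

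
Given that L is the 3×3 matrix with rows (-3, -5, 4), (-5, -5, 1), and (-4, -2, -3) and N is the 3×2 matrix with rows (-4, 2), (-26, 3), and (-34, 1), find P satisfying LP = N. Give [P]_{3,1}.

4

L is on the left of P, so left-multiply by L⁻¹: P = L⁻¹N.
det L = 4; the adjugate gives L⁻¹ = [[17/4, -23/4, 15/4], [-19/4, 25/4, -17/4], [-5/2, 7/2, -5/2]].
P = L⁻¹N = [[17/4, -23/4, 15/4], [-19/4, 25/4, -17/4], [-5/2, 7/2, -5/2]] · [[-4, 2], [-26, 3], [-34, 1]] = [[5, -5], [1, 5], [4, 3]].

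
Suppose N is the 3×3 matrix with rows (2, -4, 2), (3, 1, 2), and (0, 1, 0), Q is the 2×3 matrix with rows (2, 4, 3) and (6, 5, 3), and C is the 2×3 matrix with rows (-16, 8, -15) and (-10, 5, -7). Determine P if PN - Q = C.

PN = C + Q = [[-14, 12, -12], [-4, 10, -4]].
N is on the right of P, so right-multiply by N⁻¹: P = (C + Q)N⁻¹.
N has determinant 2; N⁻¹ = [[-1, 1, -5], [0, 0, 1], [3/2, -1, 7]].
P = (C + Q)N⁻¹ = [[-4, -2, -2], [-2, 0, 2]].

P = [[-4, -2, -2], [-2, 0, 2]]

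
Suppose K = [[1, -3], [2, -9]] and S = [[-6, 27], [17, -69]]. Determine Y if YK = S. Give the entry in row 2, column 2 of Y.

Right-multiplying both sides by K⁻¹ gives Y = SK⁻¹.
det K = -3; the adjugate gives K⁻¹ = [[3, -1], [2/3, -1/3]].
Y = SK⁻¹ = [[-6, 27], [17, -69]] · [[3, -1], [2/3, -1/3]] = [[0, -3], [5, 6]].

6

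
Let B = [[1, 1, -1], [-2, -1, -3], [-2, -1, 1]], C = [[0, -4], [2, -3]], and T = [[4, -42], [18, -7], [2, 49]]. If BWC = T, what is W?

W = B⁻¹TC⁻¹ (apply B⁻¹ on the left and C⁻¹ on the right).
det B = 4; the adjugate gives B⁻¹ = [[-1, 0, -1], [2, -1/4, 5/4], [0, -1/4, 1/4]].
C has determinant 8; C⁻¹ = [[-3/8, 1/2], [-1/4, 0]].
B⁻¹T = [[-6, -7], [6, -21], [-4, 14]].
W = (B⁻¹T)C⁻¹ = [[4, -3], [3, 3], [-2, -2]].

W = [[4, -3], [3, 3], [-2, -2]]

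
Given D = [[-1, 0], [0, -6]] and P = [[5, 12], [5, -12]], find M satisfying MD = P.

Since D sits to the right of M, M = PD⁻¹.
D has determinant 6; D⁻¹ = [[-1, 0], [0, -1/6]].
M = PD⁻¹ = [[5, 12], [5, -12]] · [[-1, 0], [0, -1/6]] = [[-5, -2], [-5, 2]].

M = [[-5, -2], [-5, 2]]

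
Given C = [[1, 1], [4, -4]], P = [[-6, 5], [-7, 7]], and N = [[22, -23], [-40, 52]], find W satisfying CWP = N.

Left-multiply by C⁻¹ and right-multiply by P⁻¹: W = C⁻¹NP⁻¹.
det C = -8, so C⁻¹ = [[1/2, 1/8], [1/2, -1/8]].
det P = -7; the adjugate gives P⁻¹ = [[-1, 5/7], [-1, 6/7]].
C⁻¹N = [[6, -5], [16, -18]].
W = (C⁻¹N)P⁻¹ = [[-1, 0], [2, -4]].

W = [[-1, 0], [2, -4]]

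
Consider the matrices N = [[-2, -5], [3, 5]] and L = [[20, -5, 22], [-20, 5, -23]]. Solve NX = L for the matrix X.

X = [[0, 0, -1], [-4, 1, -4]]

Left-multiplying both sides by N⁻¹ gives X = N⁻¹L.
N has determinant 5; N⁻¹ = [[1, 1], [-3/5, -2/5]].
X = N⁻¹L = [[1, 1], [-3/5, -2/5]] · [[20, -5, 22], [-20, 5, -23]] = [[0, 0, -1], [-4, 1, -4]].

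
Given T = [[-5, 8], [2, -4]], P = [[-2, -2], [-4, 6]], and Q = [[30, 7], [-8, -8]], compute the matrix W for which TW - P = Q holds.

TW = Q + P = [[28, 5], [-12, -2]].
T is on the left of W, so left-multiply by T⁻¹: W = T⁻¹(Q + P).
det T = 4; the adjugate gives T⁻¹ = [[-1, -2], [-1/2, -5/4]].
W = T⁻¹(Q + P) = [[-4, -1], [1, 0]].

W = [[-4, -1], [1, 0]]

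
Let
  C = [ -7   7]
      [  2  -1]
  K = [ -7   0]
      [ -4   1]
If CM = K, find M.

Left-multiplying both sides by C⁻¹ gives M = C⁻¹K.
det C = -7, so C⁻¹ = [[1/7, 1], [2/7, 1]].
M = C⁻¹K = [[1/7, 1], [2/7, 1]] · [[-7, 0], [-4, 1]] = [[-5, 1], [-6, 1]].

M = [[-5, 1], [-6, 1]]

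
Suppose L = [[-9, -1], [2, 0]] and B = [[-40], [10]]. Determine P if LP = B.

P = [[5], [-5]]

L is on the left of P, so left-multiply by L⁻¹: P = L⁻¹B.
det L = 2, so L⁻¹ = [[0, 1/2], [-1, -9/2]].
P = L⁻¹B = [[0, 1/2], [-1, -9/2]] · [[-40], [10]] = [[5], [-5]].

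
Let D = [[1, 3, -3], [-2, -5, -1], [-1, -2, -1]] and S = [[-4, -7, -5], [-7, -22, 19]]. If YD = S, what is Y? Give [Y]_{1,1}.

0

Since D sits to the right of Y, Y = SD⁻¹.
det D = 3; the adjugate gives D⁻¹ = [[1, 3, -6], [-1/3, -4/3, 7/3], [-1/3, -1/3, 1/3]].
Y = SD⁻¹ = [[-4, -7, -5], [-7, -22, 19]] · [[1, 3, -6], [-1/3, -4/3, 7/3], [-1/3, -1/3, 1/3]] = [[0, -1, 6], [-6, 2, -3]].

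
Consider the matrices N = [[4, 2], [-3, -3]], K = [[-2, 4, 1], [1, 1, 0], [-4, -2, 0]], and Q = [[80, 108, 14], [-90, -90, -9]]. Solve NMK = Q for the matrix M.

M = [[4, -2, -5], [-1, 2, -4]]

Left-multiply by N⁻¹ and right-multiply by K⁻¹: M = N⁻¹QK⁻¹.
det N = -6, so N⁻¹ = [[1/2, 1/3], [-1/2, -2/3]].
det K = 2; the adjugate gives K⁻¹ = [[0, -1, -1/2], [0, 2, 1/2], [1, -10, -3]].
N⁻¹Q = [[10, 24, 4], [20, 6, -1]].
M = (N⁻¹Q)K⁻¹ = [[4, -2, -5], [-1, 2, -4]].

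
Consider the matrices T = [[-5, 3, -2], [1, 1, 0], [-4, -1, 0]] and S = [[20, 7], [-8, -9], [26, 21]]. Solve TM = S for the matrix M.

M = [[-6, -4], [-2, -5], [2, -1]]

T is on the left of M, so left-multiply by T⁻¹: M = T⁻¹S.
T has determinant -6; T⁻¹ = [[0, -1/3, -1/3], [0, 4/3, 1/3], [-1/2, 17/6, 4/3]].
M = T⁻¹S = [[0, -1/3, -1/3], [0, 4/3, 1/3], [-1/2, 17/6, 4/3]] · [[20, 7], [-8, -9], [26, 21]] = [[-6, -4], [-2, -5], [2, -1]].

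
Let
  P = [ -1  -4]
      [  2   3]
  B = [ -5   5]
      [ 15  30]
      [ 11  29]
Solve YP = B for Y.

Y = [[-5, -5], [-3, 6], [-5, 3]]

Since P sits to the right of Y, Y = BP⁻¹.
det P = 5; the adjugate gives P⁻¹ = [[3/5, 4/5], [-2/5, -1/5]].
Y = BP⁻¹ = [[-5, 5], [15, 30], [11, 29]] · [[3/5, 4/5], [-2/5, -1/5]] = [[-5, -5], [-3, 6], [-5, 3]].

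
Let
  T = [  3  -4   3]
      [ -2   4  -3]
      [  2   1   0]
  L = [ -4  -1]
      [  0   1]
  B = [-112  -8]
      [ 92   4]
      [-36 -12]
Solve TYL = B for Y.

Y = T⁻¹BL⁻¹ (apply T⁻¹ on the left and L⁻¹ on the right).
det T = 3; the adjugate gives T⁻¹ = [[1, 1, 0], [-2, -2, 1], [-10/3, -11/3, 4/3]].
det L = -4, so L⁻¹ = [[-1/4, -1/4], [0, 1]].
T⁻¹B = [[-20, -4], [4, -4], [-12, -4]].
Y = (T⁻¹B)L⁻¹ = [[5, 1], [-1, -5], [3, -1]].

Y = [[5, 1], [-1, -5], [3, -1]]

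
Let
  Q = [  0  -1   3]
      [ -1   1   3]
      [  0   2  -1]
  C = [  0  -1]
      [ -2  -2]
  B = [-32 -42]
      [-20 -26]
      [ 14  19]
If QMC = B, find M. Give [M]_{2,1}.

Isolating M: multiply by Q⁻¹ from the left and C⁻¹ from the right, so M = Q⁻¹BC⁻¹.
det Q = -5, so Q⁻¹ = [[7/5, -1, 6/5], [1/5, 0, 3/5], [2/5, 0, 1/5]].
C has determinant -2; C⁻¹ = [[1, -1/2], [-1, 0]].
Q⁻¹B = [[-8, -10], [2, 3], [-10, -13]].
M = (Q⁻¹B)C⁻¹ = [[2, 4], [-1, -1], [3, 5]].

-1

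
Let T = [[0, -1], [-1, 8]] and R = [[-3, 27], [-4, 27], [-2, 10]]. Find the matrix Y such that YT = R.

Since T sits to the right of Y, Y = RT⁻¹.
T has determinant -1; T⁻¹ = [[-8, -1], [-1, 0]].
Y = RT⁻¹ = [[-3, 27], [-4, 27], [-2, 10]] · [[-8, -1], [-1, 0]] = [[-3, 3], [5, 4], [6, 2]].

Y = [[-3, 3], [5, 4], [6, 2]]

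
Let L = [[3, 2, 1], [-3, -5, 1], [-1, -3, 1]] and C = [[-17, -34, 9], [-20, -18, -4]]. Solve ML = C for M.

M = [[1, 6, 2], [-6, 0, 2]]

Right-multiplying both sides by L⁻¹ gives M = CL⁻¹.
det L = 2; the adjugate gives L⁻¹ = [[-1, -5/2, 7/2], [1, 2, -3], [2, 7/2, -9/2]].
M = CL⁻¹ = [[-17, -34, 9], [-20, -18, -4]] · [[-1, -5/2, 7/2], [1, 2, -3], [2, 7/2, -9/2]] = [[1, 6, 2], [-6, 0, 2]].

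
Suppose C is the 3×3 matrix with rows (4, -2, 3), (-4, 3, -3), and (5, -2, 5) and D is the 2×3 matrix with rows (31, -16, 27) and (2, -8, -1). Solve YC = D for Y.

Y = [[2, -2, 3], [-3, -6, -2]]

C is on the right of Y, so right-multiply by C⁻¹: Y = DC⁻¹.
det C = 5; the adjugate gives C⁻¹ = [[9/5, 4/5, -3/5], [1, 1, 0], [-7/5, -2/5, 4/5]].
Y = DC⁻¹ = [[31, -16, 27], [2, -8, -1]] · [[9/5, 4/5, -3/5], [1, 1, 0], [-7/5, -2/5, 4/5]] = [[2, -2, 3], [-3, -6, -2]].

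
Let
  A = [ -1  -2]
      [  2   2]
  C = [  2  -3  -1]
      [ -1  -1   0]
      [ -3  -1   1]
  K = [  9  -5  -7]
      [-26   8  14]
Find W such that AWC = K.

W = [[-2, -2, 5], [1, -5, 1]]

Isolating W: multiply by A⁻¹ from the left and C⁻¹ from the right, so W = A⁻¹KC⁻¹.
det A = 2; the adjugate gives A⁻¹ = [[1, 1], [-1, -1/2]].
det C = -3, so C⁻¹ = [[1/3, -4/3, 1/3], [-1/3, 1/3, -1/3], [2/3, -11/3, 5/3]].
A⁻¹K = [[-17, 3, 7], [4, 1, 0]].
W = (A⁻¹K)C⁻¹ = [[-2, -2, 5], [1, -5, 1]].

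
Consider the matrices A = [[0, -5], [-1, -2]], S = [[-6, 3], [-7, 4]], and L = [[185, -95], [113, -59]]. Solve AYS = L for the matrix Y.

Left-multiply by A⁻¹ and right-multiply by S⁻¹: Y = A⁻¹LS⁻¹.
A has determinant -5; A⁻¹ = [[2/5, -1], [-1/5, 0]].
det S = -3, so S⁻¹ = [[-4/3, 1], [-7/3, 2]].
A⁻¹L = [[-39, 21], [-37, 19]].
Y = (A⁻¹L)S⁻¹ = [[3, 3], [5, 1]].

Y = [[3, 3], [5, 1]]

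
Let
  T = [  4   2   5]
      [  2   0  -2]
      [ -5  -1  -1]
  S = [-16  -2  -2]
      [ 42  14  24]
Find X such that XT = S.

Since T sits to the right of X, X = ST⁻¹.
det T = 6; the adjugate gives T⁻¹ = [[-1/3, -1/2, -2/3], [2, 7/2, 3], [-1/3, -1, -2/3]].
X = ST⁻¹ = [[-16, -2, -2], [42, 14, 24]] · [[-1/3, -1/2, -2/3], [2, 7/2, 3], [-1/3, -1, -2/3]] = [[2, 3, 6], [6, 4, -2]].

X = [[2, 3, 6], [6, 4, -2]]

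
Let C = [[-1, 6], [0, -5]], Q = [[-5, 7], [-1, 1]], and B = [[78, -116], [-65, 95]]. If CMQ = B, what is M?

M = [[1, -5], [-3, 2]]

Left-multiply by C⁻¹ and right-multiply by Q⁻¹: M = C⁻¹BQ⁻¹.
det C = 5; the adjugate gives C⁻¹ = [[-1, -6/5], [0, -1/5]].
det Q = 2, so Q⁻¹ = [[1/2, -7/2], [1/2, -5/2]].
C⁻¹B = [[0, 2], [13, -19]].
M = (C⁻¹B)Q⁻¹ = [[1, -5], [-3, 2]].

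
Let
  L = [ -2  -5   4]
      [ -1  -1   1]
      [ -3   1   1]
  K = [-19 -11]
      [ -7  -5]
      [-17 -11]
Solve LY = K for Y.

Y = [[4, 6], [-1, 3], [-4, 4]]

L is on the left of Y, so left-multiply by L⁻¹: Y = L⁻¹K.
L has determinant -2; L⁻¹ = [[1, -9/2, 1/2], [1, -5, 1], [2, -17/2, 3/2]].
Y = L⁻¹K = [[1, -9/2, 1/2], [1, -5, 1], [2, -17/2, 3/2]] · [[-19, -11], [-7, -5], [-17, -11]] = [[4, 6], [-1, 3], [-4, 4]].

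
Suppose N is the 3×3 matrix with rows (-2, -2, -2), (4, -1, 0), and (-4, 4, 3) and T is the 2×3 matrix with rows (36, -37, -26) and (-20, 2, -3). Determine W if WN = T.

Since N sits to the right of W, W = TN⁻¹.
det N = 6, so N⁻¹ = [[-1/2, -1/3, -1/3], [-2, -7/3, -4/3], [2, 8/3, 5/3]].
W = TN⁻¹ = [[36, -37, -26], [-20, 2, -3]] · [[-1/2, -1/3, -1/3], [-2, -7/3, -4/3], [2, 8/3, 5/3]] = [[4, 5, -6], [0, -6, -1]].

W = [[4, 5, -6], [0, -6, -1]]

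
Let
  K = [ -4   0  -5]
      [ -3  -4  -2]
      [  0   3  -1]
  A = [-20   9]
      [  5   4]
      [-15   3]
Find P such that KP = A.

P = [[5, -6], [-5, 2], [0, 3]]

Left-multiplying both sides by K⁻¹ gives P = K⁻¹A.
det K = 5, so K⁻¹ = [[2, -3, -4], [-3/5, 4/5, 7/5], [-9/5, 12/5, 16/5]].
P = K⁻¹A = [[2, -3, -4], [-3/5, 4/5, 7/5], [-9/5, 12/5, 16/5]] · [[-20, 9], [5, 4], [-15, 3]] = [[5, -6], [-5, 2], [0, 3]].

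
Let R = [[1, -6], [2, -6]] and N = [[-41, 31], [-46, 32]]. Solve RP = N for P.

R is on the left of P, so left-multiply by R⁻¹: P = R⁻¹N.
det R = 6; the adjugate gives R⁻¹ = [[-1, 1], [-1/3, 1/6]].
P = R⁻¹N = [[-1, 1], [-1/3, 1/6]] · [[-41, 31], [-46, 32]] = [[-5, 1], [6, -5]].

P = [[-5, 1], [6, -5]]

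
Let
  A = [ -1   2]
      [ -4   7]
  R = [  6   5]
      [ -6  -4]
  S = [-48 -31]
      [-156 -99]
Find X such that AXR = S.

X = A⁻¹SR⁻¹ (apply A⁻¹ on the left and R⁻¹ on the right).
det A = 1; the adjugate gives A⁻¹ = [[7, -2], [4, -1]].
det R = 6; the adjugate gives R⁻¹ = [[-2/3, -5/6], [1, 1]].
A⁻¹S = [[-24, -19], [-36, -25]].
X = (A⁻¹S)R⁻¹ = [[-3, 1], [-1, 5]].

X = [[-3, 1], [-1, 5]]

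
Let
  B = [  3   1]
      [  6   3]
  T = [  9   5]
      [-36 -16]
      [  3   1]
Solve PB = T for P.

P = [[-1, 2], [-4, -4], [1, 0]]

Right-multiplying both sides by B⁻¹ gives P = TB⁻¹.
det B = 3, so B⁻¹ = [[1, -1/3], [-2, 1]].
P = TB⁻¹ = [[9, 5], [-36, -16], [3, 1]] · [[1, -1/3], [-2, 1]] = [[-1, 2], [-4, -4], [1, 0]].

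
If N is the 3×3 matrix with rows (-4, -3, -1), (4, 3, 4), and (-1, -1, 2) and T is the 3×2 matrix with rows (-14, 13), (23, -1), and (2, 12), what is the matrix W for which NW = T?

W = [[-1, -5], [5, 1], [3, 4]]

Since N multiplies W on the left, W = N⁻¹T.
N has determinant -3; N⁻¹ = [[-10/3, -7/3, 3], [4, 3, -4], [1/3, 1/3, 0]].
W = N⁻¹T = [[-10/3, -7/3, 3], [4, 3, -4], [1/3, 1/3, 0]] · [[-14, 13], [23, -1], [2, 12]] = [[-1, -5], [5, 1], [3, 4]].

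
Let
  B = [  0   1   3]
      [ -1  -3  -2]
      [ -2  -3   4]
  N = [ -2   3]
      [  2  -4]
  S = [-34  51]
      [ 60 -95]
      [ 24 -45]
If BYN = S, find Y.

Y = B⁻¹SN⁻¹ (apply B⁻¹ on the left and N⁻¹ on the right).
B has determinant -1; B⁻¹ = [[18, 13, -7], [-8, -6, 3], [3, 2, -1]].
det N = 2, so N⁻¹ = [[-2, -3/2], [-1, -1]].
B⁻¹S = [[0, -2], [-16, 27], [-6, 8]].
Y = (B⁻¹S)N⁻¹ = [[2, 2], [5, -3], [4, 1]].

Y = [[2, 2], [5, -3], [4, 1]]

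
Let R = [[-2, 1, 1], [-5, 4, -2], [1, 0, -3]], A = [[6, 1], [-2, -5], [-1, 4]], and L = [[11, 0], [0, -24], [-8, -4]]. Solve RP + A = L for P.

P = [[-4, 1], [-4, -2], [1, 3]]

RP = L − A = [[5, -1], [2, -19], [-7, -8]].
R is on the left of P, so left-multiply by R⁻¹: P = R⁻¹(L − A).
R has determinant 3; R⁻¹ = [[-4, 1, -2], [-17/3, 5/3, -3], [-4/3, 1/3, -1]].
P = R⁻¹(L − A) = [[-4, 1], [-4, -2], [1, 3]].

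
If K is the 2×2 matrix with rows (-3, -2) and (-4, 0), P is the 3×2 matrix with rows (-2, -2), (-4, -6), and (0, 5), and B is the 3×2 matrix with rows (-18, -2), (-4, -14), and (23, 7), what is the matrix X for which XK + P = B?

X = [[0, 4], [4, -3], [-1, -5]]

XK = B − P = [[-16, 0], [0, -8], [23, 2]].
Right-multiplying both sides by K⁻¹ gives X = (B − P)K⁻¹.
det K = -8, so K⁻¹ = [[0, -1/4], [-1/2, 3/8]].
X = (B − P)K⁻¹ = [[0, 4], [4, -3], [-1, -5]].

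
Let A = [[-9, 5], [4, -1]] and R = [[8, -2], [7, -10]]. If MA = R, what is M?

Since A sits to the right of M, M = RA⁻¹.
A has determinant -11; A⁻¹ = [[1/11, 5/11], [4/11, 9/11]].
M = RA⁻¹ = [[8, -2], [7, -10]] · [[1/11, 5/11], [4/11, 9/11]] = [[0, 2], [-3, -5]].

M = [[0, 2], [-3, -5]]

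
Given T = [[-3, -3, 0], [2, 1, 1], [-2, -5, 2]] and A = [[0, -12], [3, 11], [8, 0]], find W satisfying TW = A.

Left-multiplying both sides by T⁻¹ gives W = T⁻¹A.
det T = -3, so T⁻¹ = [[-7/3, -2, 1], [2, 2, -1], [8/3, 3, -1]].
W = T⁻¹A = [[-7/3, -2, 1], [2, 2, -1], [8/3, 3, -1]] · [[0, -12], [3, 11], [8, 0]] = [[2, 6], [-2, -2], [1, 1]].

W = [[2, 6], [-2, -2], [1, 1]]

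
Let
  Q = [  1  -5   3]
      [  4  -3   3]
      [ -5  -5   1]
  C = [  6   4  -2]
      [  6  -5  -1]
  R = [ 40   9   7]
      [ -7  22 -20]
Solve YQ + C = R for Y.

YQ = R − C = [[34, 5, 9], [-13, 27, -19]].
Q is on the right of Y, so right-multiply by Q⁻¹: Y = (R − C)Q⁻¹.
det Q = 2; the adjugate gives Q⁻¹ = [[6, -5, -3], [-19/2, 8, 9/2], [-35/2, 15, 17/2]].
Y = (R − C)Q⁻¹ = [[-1, 5, -3], [-2, -4, -1]].

Y = [[-1, 5, -3], [-2, -4, -1]]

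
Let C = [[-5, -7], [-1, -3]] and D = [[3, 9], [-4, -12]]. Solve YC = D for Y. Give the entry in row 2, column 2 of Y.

Right-multiplying both sides by C⁻¹ gives Y = DC⁻¹.
det C = 8, so C⁻¹ = [[-3/8, 7/8], [1/8, -5/8]].
Y = DC⁻¹ = [[3, 9], [-4, -12]] · [[-3/8, 7/8], [1/8, -5/8]] = [[0, -3], [0, 4]].

4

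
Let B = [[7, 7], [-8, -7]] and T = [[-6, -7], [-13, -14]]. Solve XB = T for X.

Since B sits to the right of X, X = TB⁻¹.
det B = 7; the adjugate gives B⁻¹ = [[-1, -1], [8/7, 1]].
X = TB⁻¹ = [[-6, -7], [-13, -14]] · [[-1, -1], [8/7, 1]] = [[-2, -1], [-3, -1]].

X = [[-2, -1], [-3, -1]]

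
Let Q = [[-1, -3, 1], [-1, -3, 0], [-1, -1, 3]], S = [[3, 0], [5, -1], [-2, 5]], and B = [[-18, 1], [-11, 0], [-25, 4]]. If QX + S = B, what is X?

X = [[4, 2], [4, -1], [-5, 0]]

QX = B − S = [[-21, 1], [-16, 1], [-23, -1]].
Left-multiplying both sides by Q⁻¹ gives X = Q⁻¹(B − S).
Q has determinant -2; Q⁻¹ = [[9/2, -4, -3/2], [-3/2, 1, 1/2], [1, -1, 0]].
X = Q⁻¹(B − S) = [[4, 2], [4, -1], [-5, 0]].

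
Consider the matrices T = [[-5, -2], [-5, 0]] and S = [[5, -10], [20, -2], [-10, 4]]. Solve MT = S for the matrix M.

M = [[5, -6], [1, -5], [-2, 4]]

Since T sits to the right of M, M = ST⁻¹.
det T = -10; the adjugate gives T⁻¹ = [[0, -1/5], [-1/2, 1/2]].
M = ST⁻¹ = [[5, -10], [20, -2], [-10, 4]] · [[0, -1/5], [-1/2, 1/2]] = [[5, -6], [1, -5], [-2, 4]].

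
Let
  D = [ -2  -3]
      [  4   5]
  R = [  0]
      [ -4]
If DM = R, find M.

M = [[-6], [4]]

Since D multiplies M on the left, M = D⁻¹R.
D has determinant 2; D⁻¹ = [[5/2, 3/2], [-2, -1]].
M = D⁻¹R = [[5/2, 3/2], [-2, -1]] · [[0], [-4]] = [[-6], [4]].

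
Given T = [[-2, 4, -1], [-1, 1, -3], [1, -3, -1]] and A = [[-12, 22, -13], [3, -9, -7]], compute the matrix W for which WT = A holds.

W = [[3, 4, -2], [-4, 4, -1]]

Right-multiplying both sides by T⁻¹ gives W = AT⁻¹.
det T = 2, so T⁻¹ = [[-5, 7/2, -11/2], [-2, 3/2, -5/2], [1, -1, 1]].
W = AT⁻¹ = [[-12, 22, -13], [3, -9, -7]] · [[-5, 7/2, -11/2], [-2, 3/2, -5/2], [1, -1, 1]] = [[3, 4, -2], [-4, 4, -1]].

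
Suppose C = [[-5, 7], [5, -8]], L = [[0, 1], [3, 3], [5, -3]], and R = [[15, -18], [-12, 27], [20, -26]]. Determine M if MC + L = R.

MC = R − L = [[15, -19], [-15, 24], [15, -23]].
C is on the right of M, so right-multiply by C⁻¹: M = (R − L)C⁻¹.
det C = 5; the adjugate gives C⁻¹ = [[-8/5, -7/5], [-1, -1]].
M = (R − L)C⁻¹ = [[-5, -2], [0, -3], [-1, 2]].

M = [[-5, -2], [0, -3], [-1, 2]]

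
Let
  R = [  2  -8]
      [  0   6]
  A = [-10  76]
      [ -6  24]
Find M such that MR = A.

M = [[-5, 6], [-3, 0]]

Since R sits to the right of M, M = AR⁻¹.
R has determinant 12; R⁻¹ = [[1/2, 2/3], [0, 1/6]].
M = AR⁻¹ = [[-10, 76], [-6, 24]] · [[1/2, 2/3], [0, 1/6]] = [[-5, 6], [-3, 0]].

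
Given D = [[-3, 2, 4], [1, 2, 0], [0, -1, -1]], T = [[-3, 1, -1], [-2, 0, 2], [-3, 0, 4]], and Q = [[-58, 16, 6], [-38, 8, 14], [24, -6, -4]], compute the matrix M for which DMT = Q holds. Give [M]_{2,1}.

M = D⁻¹QT⁻¹ (apply D⁻¹ on the left and T⁻¹ on the right).
det D = 4, so D⁻¹ = [[-1/2, -1/2, -2], [1/4, 3/4, 1], [-1/4, -3/4, -2]].
det T = 2; the adjugate gives T⁻¹ = [[0, -2, 1], [1, -15/2, 4], [0, -3/2, 1]].
D⁻¹Q = [[0, 0, -2], [-19, 4, 8], [-5, 2, -4]].
M = (D⁻¹Q)T⁻¹ = [[0, 3, -2], [4, -4, 5], [2, 1, -1]].

4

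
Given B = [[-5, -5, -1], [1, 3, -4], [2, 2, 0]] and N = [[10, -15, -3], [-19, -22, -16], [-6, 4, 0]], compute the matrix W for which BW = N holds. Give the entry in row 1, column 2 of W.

Since B multiplies W on the left, W = B⁻¹N.
B has determinant 4; B⁻¹ = [[2, -1/2, 23/4], [-2, 1/2, -21/4], [-1, 0, -5/2]].
W = B⁻¹N = [[2, -1/2, 23/4], [-2, 1/2, -21/4], [-1, 0, -5/2]] · [[10, -15, -3], [-19, -22, -16], [-6, 4, 0]] = [[-5, 4, 2], [2, -2, -2], [5, 5, 3]].

4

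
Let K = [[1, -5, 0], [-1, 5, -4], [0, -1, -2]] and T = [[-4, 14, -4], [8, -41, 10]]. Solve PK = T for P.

P = [[-6, -2, 6], [5, -3, 1]]

Right-multiplying both sides by K⁻¹ gives P = TK⁻¹.
K has determinant -4; K⁻¹ = [[7/2, 5/2, -5], [1/2, 1/2, -1], [-1/4, -1/4, 0]].
P = TK⁻¹ = [[-4, 14, -4], [8, -41, 10]] · [[7/2, 5/2, -5], [1/2, 1/2, -1], [-1/4, -1/4, 0]] = [[-6, -2, 6], [5, -3, 1]].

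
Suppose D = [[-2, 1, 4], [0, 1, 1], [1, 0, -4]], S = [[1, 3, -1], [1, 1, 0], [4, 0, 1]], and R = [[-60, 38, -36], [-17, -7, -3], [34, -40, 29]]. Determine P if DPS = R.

P = [[-5, 3, 4], [-3, -5, -1], [4, -5, -1]]

Isolating P: multiply by D⁻¹ from the left and S⁻¹ from the right, so P = D⁻¹RS⁻¹.
det D = 5, so D⁻¹ = [[-4/5, 4/5, -3/5], [1/5, 4/5, 2/5], [-1/5, 1/5, -2/5]].
det S = 2, so S⁻¹ = [[1/2, -3/2, 1/2], [-1/2, 5/2, -1/2], [-2, 6, -1]].
D⁻¹R = [[14, -12, 9], [-12, -14, 2], [-5, 7, -5]].
P = (D⁻¹R)S⁻¹ = [[-5, 3, 4], [-3, -5, -1], [4, -5, -1]].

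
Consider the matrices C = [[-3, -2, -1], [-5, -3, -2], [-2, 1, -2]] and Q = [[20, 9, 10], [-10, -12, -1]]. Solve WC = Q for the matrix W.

W = [[4, -6, -1], [-3, 5, -3]]

C is on the right of W, so right-multiply by C⁻¹: W = QC⁻¹.
det C = -1, so C⁻¹ = [[-8, 5, -1], [6, -4, 1], [11, -7, 1]].
W = QC⁻¹ = [[20, 9, 10], [-10, -12, -1]] · [[-8, 5, -1], [6, -4, 1], [11, -7, 1]] = [[4, -6, -1], [-3, 5, -3]].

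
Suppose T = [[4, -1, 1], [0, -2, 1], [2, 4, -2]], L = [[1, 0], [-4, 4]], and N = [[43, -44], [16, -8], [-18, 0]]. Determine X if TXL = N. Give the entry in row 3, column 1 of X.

Left-multiply by T⁻¹ and right-multiply by L⁻¹: X = T⁻¹NL⁻¹.
det T = 2; the adjugate gives T⁻¹ = [[0, 1, 1/2], [1, -5, -2], [2, -9, -4]].
det L = 4; the adjugate gives L⁻¹ = [[1, 0], [1, 1/4]].
T⁻¹N = [[7, -8], [-1, -4], [14, -16]].
X = (T⁻¹N)L⁻¹ = [[-1, -2], [-5, -1], [-2, -4]].

-2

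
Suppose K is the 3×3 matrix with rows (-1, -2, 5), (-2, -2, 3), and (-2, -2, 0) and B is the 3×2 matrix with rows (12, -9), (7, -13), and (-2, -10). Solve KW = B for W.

W = [[-1, 6], [2, -1], [3, -1]]

Since K multiplies W on the left, W = K⁻¹B.
det K = 6, so K⁻¹ = [[1, -5/3, 2/3], [-1, 5/3, -7/6], [0, 1/3, -1/3]].
W = K⁻¹B = [[1, -5/3, 2/3], [-1, 5/3, -7/6], [0, 1/3, -1/3]] · [[12, -9], [7, -13], [-2, -10]] = [[-1, 6], [2, -1], [3, -1]].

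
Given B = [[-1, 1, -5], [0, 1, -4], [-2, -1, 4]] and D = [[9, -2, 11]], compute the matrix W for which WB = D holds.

B is on the right of W, so right-multiply by B⁻¹: W = DB⁻¹.
det B = -2; the adjugate gives B⁻¹ = [[0, -1/2, -1/2], [-4, 7, 2], [-1, 3/2, 1/2]].
W = DB⁻¹ = [[9, -2, 11]] · [[0, -1/2, -1/2], [-4, 7, 2], [-1, 3/2, 1/2]] = [[-3, -2, -3]].

W = [[-3, -2, -3]]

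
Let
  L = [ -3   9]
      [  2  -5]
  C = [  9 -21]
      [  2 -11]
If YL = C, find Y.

Right-multiplying both sides by L⁻¹ gives Y = CL⁻¹.
det L = -3; the adjugate gives L⁻¹ = [[5/3, 3], [2/3, 1]].
Y = CL⁻¹ = [[9, -21], [2, -11]] · [[5/3, 3], [2/3, 1]] = [[1, 6], [-4, -5]].

Y = [[1, 6], [-4, -5]]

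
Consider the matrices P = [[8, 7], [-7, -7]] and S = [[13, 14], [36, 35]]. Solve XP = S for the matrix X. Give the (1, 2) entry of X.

Right-multiplying both sides by P⁻¹ gives X = SP⁻¹.
det P = -7; the adjugate gives P⁻¹ = [[1, 1], [-1, -8/7]].
X = SP⁻¹ = [[13, 14], [36, 35]] · [[1, 1], [-1, -8/7]] = [[-1, -3], [1, -4]].

-3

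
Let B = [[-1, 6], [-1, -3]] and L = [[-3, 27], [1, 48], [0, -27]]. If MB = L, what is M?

M = [[4, -1], [5, -6], [-3, 3]]

Right-multiplying both sides by B⁻¹ gives M = LB⁻¹.
det B = 9, so B⁻¹ = [[-1/3, -2/3], [1/9, -1/9]].
M = LB⁻¹ = [[-3, 27], [1, 48], [0, -27]] · [[-1/3, -2/3], [1/9, -1/9]] = [[4, -1], [5, -6], [-3, 3]].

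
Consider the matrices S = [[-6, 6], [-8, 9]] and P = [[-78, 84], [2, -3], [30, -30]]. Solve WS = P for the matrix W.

Since S sits to the right of W, W = PS⁻¹.
det S = -6; the adjugate gives S⁻¹ = [[-3/2, 1], [-4/3, 1]].
W = PS⁻¹ = [[-78, 84], [2, -3], [30, -30]] · [[-3/2, 1], [-4/3, 1]] = [[5, 6], [1, -1], [-5, 0]].

W = [[5, 6], [1, -1], [-5, 0]]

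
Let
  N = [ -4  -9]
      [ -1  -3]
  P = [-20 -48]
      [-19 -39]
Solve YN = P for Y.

Y = [[4, 4], [6, -5]]

Right-multiplying both sides by N⁻¹ gives Y = PN⁻¹.
det N = 3, so N⁻¹ = [[-1, 3], [1/3, -4/3]].
Y = PN⁻¹ = [[-20, -48], [-19, -39]] · [[-1, 3], [1/3, -4/3]] = [[4, 4], [6, -5]].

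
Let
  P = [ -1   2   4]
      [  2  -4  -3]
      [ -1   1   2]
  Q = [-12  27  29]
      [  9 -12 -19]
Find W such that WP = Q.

Right-multiplying both sides by P⁻¹ gives W = QP⁻¹.
det P = -5; the adjugate gives P⁻¹ = [[1, 0, -2], [1/5, -2/5, -1], [2/5, 1/5, 0]].
W = QP⁻¹ = [[-12, 27, 29], [9, -12, -19]] · [[1, 0, -2], [1/5, -2/5, -1], [2/5, 1/5, 0]] = [[5, -5, -3], [-1, 1, -6]].

W = [[5, -5, -3], [-1, 1, -6]]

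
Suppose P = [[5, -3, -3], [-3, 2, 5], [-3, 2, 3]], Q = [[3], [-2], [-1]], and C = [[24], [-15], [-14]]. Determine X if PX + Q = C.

X = [[3], [-2], [0]]

PX = C − Q = [[21], [-13], [-13]].
P is on the left of X, so left-multiply by P⁻¹: X = P⁻¹(C − Q).
P has determinant -2; P⁻¹ = [[2, -3/2, 9/2], [3, -3, 8], [0, 1/2, -1/2]].
X = P⁻¹(C − Q) = [[3], [-2], [0]].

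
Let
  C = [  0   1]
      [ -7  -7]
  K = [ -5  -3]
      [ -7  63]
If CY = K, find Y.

C is on the left of Y, so left-multiply by C⁻¹: Y = C⁻¹K.
det C = 7; the adjugate gives C⁻¹ = [[-1, -1/7], [1, 0]].
Y = C⁻¹K = [[-1, -1/7], [1, 0]] · [[-5, -3], [-7, 63]] = [[6, -6], [-5, -3]].

Y = [[6, -6], [-5, -3]]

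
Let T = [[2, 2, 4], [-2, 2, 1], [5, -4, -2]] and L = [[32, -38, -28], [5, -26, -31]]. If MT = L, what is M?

Right-multiplying both sides by T⁻¹ gives M = LT⁻¹.
det T = -6; the adjugate gives T⁻¹ = [[0, 2, 1], [-1/6, 4, 5/3], [1/3, -3, -4/3]].
M = LT⁻¹ = [[32, -38, -28], [5, -26, -31]] · [[0, 2, 1], [-1/6, 4, 5/3], [1/3, -3, -4/3]] = [[-3, -4, 6], [-6, -1, 3]].

M = [[-3, -4, 6], [-6, -1, 3]]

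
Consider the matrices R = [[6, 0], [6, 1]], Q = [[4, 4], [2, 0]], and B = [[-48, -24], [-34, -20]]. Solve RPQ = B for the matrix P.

P = [[-1, -2], [1, 5]]

Isolating P: multiply by R⁻¹ from the left and Q⁻¹ from the right, so P = R⁻¹BQ⁻¹.
R has determinant 6; R⁻¹ = [[1/6, 0], [-1, 1]].
Q has determinant -8; Q⁻¹ = [[0, 1/2], [1/4, -1/2]].
R⁻¹B = [[-8, -4], [14, 4]].
P = (R⁻¹B)Q⁻¹ = [[-1, -2], [1, 5]].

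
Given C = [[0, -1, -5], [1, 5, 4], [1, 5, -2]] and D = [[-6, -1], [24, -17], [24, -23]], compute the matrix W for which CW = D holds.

Since C multiplies W on the left, W = C⁻¹D.
det C = -6, so C⁻¹ = [[5, 9/2, -7/2], [-1, -5/6, 5/6], [0, 1/6, -1/6]].
W = C⁻¹D = [[5, 9/2, -7/2], [-1, -5/6, 5/6], [0, 1/6, -1/6]] · [[-6, -1], [24, -17], [24, -23]] = [[-6, -1], [6, -4], [0, 1]].

W = [[-6, -1], [6, -4], [0, 1]]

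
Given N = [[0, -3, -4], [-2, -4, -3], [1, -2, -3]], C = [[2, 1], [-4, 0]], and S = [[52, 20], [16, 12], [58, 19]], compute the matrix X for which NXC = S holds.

Left-multiply by N⁻¹ and right-multiply by C⁻¹: X = N⁻¹SC⁻¹.
N has determinant -5; N⁻¹ = [[-6/5, 1/5, 7/5], [9/5, -4/5, -8/5], [-8/5, 3/5, 6/5]].
C has determinant 4; C⁻¹ = [[0, -1/4], [1, 1/2]].
N⁻¹S = [[22, 5], [-12, -4], [-4, -2]].
X = (N⁻¹S)C⁻¹ = [[5, -3], [-4, 1], [-2, 0]].

X = [[5, -3], [-4, 1], [-2, 0]]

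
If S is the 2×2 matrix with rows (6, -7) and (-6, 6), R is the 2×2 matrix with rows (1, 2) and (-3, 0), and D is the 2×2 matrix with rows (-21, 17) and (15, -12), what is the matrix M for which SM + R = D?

SM = D − R = [[-22, 15], [18, -12]].
S is on the left of M, so left-multiply by S⁻¹: M = S⁻¹(D − R).
S has determinant -6; S⁻¹ = [[-1, -7/6], [-1, -1]].
M = S⁻¹(D − R) = [[1, -1], [4, -3]].

M = [[1, -1], [4, -3]]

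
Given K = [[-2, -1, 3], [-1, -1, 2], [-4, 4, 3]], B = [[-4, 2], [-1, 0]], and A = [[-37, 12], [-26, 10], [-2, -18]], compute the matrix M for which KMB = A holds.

Left-multiply by K⁻¹ and right-multiply by B⁻¹: M = K⁻¹AB⁻¹.
K has determinant 3; K⁻¹ = [[-11/3, 5, 1/3], [-5/3, 2, 1/3], [-8/3, 4, 1/3]].
det B = 2; the adjugate gives B⁻¹ = [[0, -1], [1/2, -2]].
K⁻¹A = [[5, 0], [9, -6], [-6, 2]].
M = (K⁻¹A)B⁻¹ = [[0, -5], [-3, 3], [1, 2]].

M = [[0, -5], [-3, 3], [1, 2]]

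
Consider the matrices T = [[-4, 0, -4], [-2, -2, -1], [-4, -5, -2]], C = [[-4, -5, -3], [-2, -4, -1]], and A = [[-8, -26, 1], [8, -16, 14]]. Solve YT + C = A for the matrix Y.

YT = A − C = [[-4, -21, 4], [10, -12, 15]].
T is on the right of Y, so right-multiply by T⁻¹: Y = (A − C)T⁻¹.
det T = -4; the adjugate gives T⁻¹ = [[1/4, -5, 2], [0, 2, -1], [-1/2, 5, -2]].
Y = (A − C)T⁻¹ = [[-3, -2, 5], [-5, 1, 2]].

Y = [[-3, -2, 5], [-5, 1, 2]]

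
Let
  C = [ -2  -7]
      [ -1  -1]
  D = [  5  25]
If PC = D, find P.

P = [[-4, 3]]

Right-multiplying both sides by C⁻¹ gives P = DC⁻¹.
det C = -5; the adjugate gives C⁻¹ = [[1/5, -7/5], [-1/5, 2/5]].
P = DC⁻¹ = [[5, 25]] · [[1/5, -7/5], [-1/5, 2/5]] = [[-4, 3]].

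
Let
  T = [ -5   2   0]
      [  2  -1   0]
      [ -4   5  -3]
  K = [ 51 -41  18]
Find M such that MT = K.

M = [[-5, 1, -6]]

T is on the right of M, so right-multiply by T⁻¹: M = KT⁻¹.
det T = -3; the adjugate gives T⁻¹ = [[-1, -2, 0], [-2, -5, 0], [-2, -17/3, -1/3]].
M = KT⁻¹ = [[51, -41, 18]] · [[-1, -2, 0], [-2, -5, 0], [-2, -17/3, -1/3]] = [[-5, 1, -6]].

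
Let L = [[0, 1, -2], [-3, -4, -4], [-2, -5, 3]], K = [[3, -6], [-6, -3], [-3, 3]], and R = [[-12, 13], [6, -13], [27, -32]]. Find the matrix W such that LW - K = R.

W = [[0, 4], [-3, 3], [3, -2]]

LW = R + K = [[-9, 7], [0, -16], [24, -29]].
Left-multiplying both sides by L⁻¹ gives W = L⁻¹(R + K).
det L = 3, so L⁻¹ = [[-32/3, 7/3, -4], [17/3, -4/3, 2], [7/3, -2/3, 1]].
W = L⁻¹(R + K) = [[0, 4], [-3, 3], [3, -2]].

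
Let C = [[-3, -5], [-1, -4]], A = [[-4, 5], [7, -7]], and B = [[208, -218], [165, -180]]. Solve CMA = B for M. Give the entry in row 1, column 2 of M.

Isolating M: multiply by C⁻¹ from the left and A⁻¹ from the right, so M = C⁻¹BA⁻¹.
C has determinant 7; C⁻¹ = [[-4/7, 5/7], [1/7, -3/7]].
det A = -7; the adjugate gives A⁻¹ = [[1, 5/7], [1, 4/7]].
C⁻¹B = [[-1, -4], [-41, 46]].
M = (C⁻¹B)A⁻¹ = [[-5, -3], [5, -3]].

-3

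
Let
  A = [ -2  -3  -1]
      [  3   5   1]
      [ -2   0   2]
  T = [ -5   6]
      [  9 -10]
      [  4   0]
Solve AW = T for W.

Since A multiplies W on the left, W = A⁻¹T.
det A = -6; the adjugate gives A⁻¹ = [[-5/3, -1, -1/3], [4/3, 1, 1/6], [-5/3, -1, 1/6]].
W = A⁻¹T = [[-5/3, -1, -1/3], [4/3, 1, 1/6], [-5/3, -1, 1/6]] · [[-5, 6], [9, -10], [4, 0]] = [[-2, 0], [3, -2], [0, 0]].

W = [[-2, 0], [3, -2], [0, 0]]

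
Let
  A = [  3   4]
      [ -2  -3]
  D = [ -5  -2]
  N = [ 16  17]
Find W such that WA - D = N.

W = [[3, -1]]

WA = N + D = [[11, 15]].
Right-multiplying both sides by A⁻¹ gives W = (N + D)A⁻¹.
A has determinant -1; A⁻¹ = [[3, 4], [-2, -3]].
W = (N + D)A⁻¹ = [[3, -1]].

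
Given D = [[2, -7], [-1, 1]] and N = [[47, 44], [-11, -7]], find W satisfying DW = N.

D is on the left of W, so left-multiply by D⁻¹: W = D⁻¹N.
D has determinant -5; D⁻¹ = [[-1/5, -7/5], [-1/5, -2/5]].
W = D⁻¹N = [[-1/5, -7/5], [-1/5, -2/5]] · [[47, 44], [-11, -7]] = [[6, 1], [-5, -6]].

W = [[6, 1], [-5, -6]]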